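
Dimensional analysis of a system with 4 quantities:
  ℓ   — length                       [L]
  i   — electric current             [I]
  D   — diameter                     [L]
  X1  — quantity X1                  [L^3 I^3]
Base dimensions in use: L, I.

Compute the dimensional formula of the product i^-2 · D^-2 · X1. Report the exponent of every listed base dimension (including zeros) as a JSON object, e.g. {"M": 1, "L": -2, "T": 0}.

{"L": 1, "I": 1}

Write exponents as rows L,I / cols ℓ,i,D,X1:
  L: [ 1  0  1  3]
  I: [ 0  1  0  3]
  [L]: (-2)·0+(-2)·1+(1)·3 = 1
  [I]: (-2)·1+(-2)·0+(1)·3 = 1
⇒ L I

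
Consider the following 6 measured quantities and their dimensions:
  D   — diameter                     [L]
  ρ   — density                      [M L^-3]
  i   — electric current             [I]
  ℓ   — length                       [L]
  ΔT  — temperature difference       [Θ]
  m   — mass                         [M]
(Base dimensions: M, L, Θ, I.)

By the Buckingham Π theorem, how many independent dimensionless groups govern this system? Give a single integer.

Dimensional matrix (M×L×Θ×I by D×ρ×i×ℓ×ΔT×m):
  M: [ 0  1  0  0  0  1]
  L: [ 1 -3  0  1  0  0]
  Θ: [ 0  0  0  0  1  0]
  I: [ 0  0  1  0  0  0]
Echelon form has 4 nonzero rows (pivots: D,ρ,i,ΔT)
n=6, r=4 ⇒ 2 dimensionless groups

2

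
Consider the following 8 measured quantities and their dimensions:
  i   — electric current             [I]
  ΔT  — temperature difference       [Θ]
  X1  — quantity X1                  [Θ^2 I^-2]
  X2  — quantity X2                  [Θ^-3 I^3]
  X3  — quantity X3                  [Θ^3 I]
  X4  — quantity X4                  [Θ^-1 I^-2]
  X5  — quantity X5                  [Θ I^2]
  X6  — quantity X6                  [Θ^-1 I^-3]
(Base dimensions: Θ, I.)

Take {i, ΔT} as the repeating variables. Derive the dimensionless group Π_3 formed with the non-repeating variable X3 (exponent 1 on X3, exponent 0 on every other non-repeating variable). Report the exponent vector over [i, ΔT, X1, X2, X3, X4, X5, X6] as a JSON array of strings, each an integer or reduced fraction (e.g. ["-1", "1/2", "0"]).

Write exponents as rows Θ,I / cols i,ΔT,X1,X2,X3,X4,X5,X6:
  Θ: [ 0  1  2 -3  3 -1  1 -1]
  I: [ 1  0 -2  3  1 -2  2 -3]
RREF → pivots at {i,ΔT} ⇒ r = 2
Repeat: i,ΔT; free: X1,X2,X3,X4,X5,X6
RREF:
  r0: [   1    0   -2    3    1   -2    2   -3]
  r1: [   0    1    2   -3    3   -1    1   -1]
Fix exponent of X3 at 1, X1 at 0, X2 at 0, X4 at 0, X5 at 0, X6 at 0; solve each RREF row for its pivot's exponent:
  r0: exp(i) + (1)·1 = 0 ⇒ exp(i) = -1
  r1: exp(ΔT) + (3)·1 = 0 ⇒ exp(ΔT) = -3
Π_3 = i^-1 · ΔT^-3 · X3

["-1", "-3", "0", "0", "1", "0", "0", "0"]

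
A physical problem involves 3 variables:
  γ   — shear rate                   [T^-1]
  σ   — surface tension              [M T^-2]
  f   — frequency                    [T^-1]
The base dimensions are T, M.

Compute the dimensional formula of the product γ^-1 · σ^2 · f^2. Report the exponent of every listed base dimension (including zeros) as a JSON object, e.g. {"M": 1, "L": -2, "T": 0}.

{"T": -5, "M": 2}

Exponent matrix [T,M] × [γ,σ,f]:
  T: [-1 -2 -1]
  M: [ 0  1  0]
  [T]: (-1)·-1+(2)·-2+(2)·-1 = -5
  [M]: (-1)·0+(2)·1+(2)·0 = 2
⇒ T^-5 M^2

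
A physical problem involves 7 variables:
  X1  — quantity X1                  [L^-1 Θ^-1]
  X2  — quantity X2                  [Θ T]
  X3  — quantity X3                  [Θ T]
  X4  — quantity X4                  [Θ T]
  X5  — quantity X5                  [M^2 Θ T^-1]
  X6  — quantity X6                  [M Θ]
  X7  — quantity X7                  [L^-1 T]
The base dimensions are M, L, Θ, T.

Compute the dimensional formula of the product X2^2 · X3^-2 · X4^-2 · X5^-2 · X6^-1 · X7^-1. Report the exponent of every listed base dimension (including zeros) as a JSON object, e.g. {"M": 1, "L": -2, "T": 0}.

Exponent matrix [M,L,Θ,T] × [X1,X2,X3,X4,X5,X6,X7]:
  M: [ 0  0  0  0  2  1  0]
  L: [-1  0  0  0  0  0 -1]
  Θ: [-1  1  1  1  1  1  0]
  T: [ 0  1  1  1 -1  0  1]
  [M]: (2)·0+(-2)·0+(-2)·0+(-2)·2+(-1)·1+(-1)·0 = -5
  [L]: (2)·0+(-2)·0+(-2)·0+(-2)·0+(-1)·0+(-1)·-1 = 1
  [Θ]: (2)·1+(-2)·1+(-2)·1+(-2)·1+(-1)·1+(-1)·0 = -5
  [T]: (2)·1+(-2)·1+(-2)·1+(-2)·-1+(-1)·0+(-1)·1 = -1
⇒ M^-5 L Θ^-5 T^-1

{"M": -5, "L": 1, "Θ": -5, "T": -1}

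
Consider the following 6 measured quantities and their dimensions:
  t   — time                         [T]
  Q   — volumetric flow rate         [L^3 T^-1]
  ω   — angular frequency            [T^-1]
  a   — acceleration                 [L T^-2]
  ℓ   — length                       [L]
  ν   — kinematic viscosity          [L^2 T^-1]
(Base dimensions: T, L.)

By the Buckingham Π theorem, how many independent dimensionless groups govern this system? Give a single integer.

4

Write exponents as rows T,L / cols t,Q,ω,a,ℓ,ν:
  T: [ 1 -1 -1 -2  0 -1]
  L: [ 0  3  0  1  1  2]
Echelon form has 2 nonzero rows (pivots: t,Q)
Π count = n − r = 6 − 2 = 4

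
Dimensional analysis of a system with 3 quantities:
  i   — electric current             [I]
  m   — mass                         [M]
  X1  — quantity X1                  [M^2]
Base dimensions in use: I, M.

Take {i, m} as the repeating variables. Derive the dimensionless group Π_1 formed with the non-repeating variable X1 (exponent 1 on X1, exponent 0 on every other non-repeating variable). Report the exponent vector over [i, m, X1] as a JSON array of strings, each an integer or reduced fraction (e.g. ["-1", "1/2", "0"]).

Dimensional matrix (I×M by i×m×X1):
  I: [ 1  0  0]
  M: [ 0  1  2]
Row reduction gives pivot columns i,m; rank = 2
Pivot set = {i,m}, free = {X1}
RREF:
  r0: [   1    0    0]
  r1: [   0    1    2]
Fix exponent of X1 at 1; solve each RREF row for its pivot's exponent:
  r0: exp(i) + (0)·1 = 0 ⇒ exp(i) = 0
  r1: exp(m) + (2)·1 = 0 ⇒ exp(m) = -2
Π_1 = m^-2 · X1

["0", "-2", "1"]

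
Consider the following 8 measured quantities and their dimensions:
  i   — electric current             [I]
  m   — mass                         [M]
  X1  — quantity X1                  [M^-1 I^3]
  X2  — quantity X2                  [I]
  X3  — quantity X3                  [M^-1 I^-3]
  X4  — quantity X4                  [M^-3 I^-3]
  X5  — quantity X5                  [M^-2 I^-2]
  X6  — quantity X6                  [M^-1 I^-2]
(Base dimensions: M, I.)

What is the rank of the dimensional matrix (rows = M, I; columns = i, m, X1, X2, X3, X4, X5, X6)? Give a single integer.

2

Dimensional matrix (M×I by i×m×X1×X2×X3×X4×X5×X6):
  M: [ 0  1 -1  0 -1 -3 -2 -1]
  I: [ 1  0  3  1 -3 -3 -2 -2]
Row reduction gives pivot columns i,m; rank = 2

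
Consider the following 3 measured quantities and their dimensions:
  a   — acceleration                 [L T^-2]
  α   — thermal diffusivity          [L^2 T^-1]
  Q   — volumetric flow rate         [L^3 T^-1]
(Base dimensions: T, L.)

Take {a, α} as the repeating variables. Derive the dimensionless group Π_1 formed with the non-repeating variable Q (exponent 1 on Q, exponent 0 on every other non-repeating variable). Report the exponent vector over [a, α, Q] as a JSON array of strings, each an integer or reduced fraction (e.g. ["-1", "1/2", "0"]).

Dimensional matrix (T×L by a×α×Q):
  T: [-2 -1 -1]
  L: [ 1  2  3]
Row reduction gives pivot columns a,α; rank = 2
Repeat: a,α; free: Q
RREF:
  r0: [   1    0 -1/3]
  r1: [   0    1  5/3]
Fix exponent of Q at 1; solve each RREF row for its pivot's exponent:
  r0: exp(a) + (-1/3)·1 = 0 ⇒ exp(a) = 1/3
  r1: exp(α) + (5/3)·1 = 0 ⇒ exp(α) = -5/3
Π_1 = a^(1/3) · α^(-5/3) · Q

["1/3", "-5/3", "1"]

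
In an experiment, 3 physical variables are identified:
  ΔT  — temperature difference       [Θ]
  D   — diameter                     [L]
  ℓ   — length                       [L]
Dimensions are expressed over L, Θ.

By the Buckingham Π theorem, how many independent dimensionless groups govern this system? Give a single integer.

1

Write exponents as rows L,Θ / cols ΔT,D,ℓ:
  L: [ 0  1  1]
  Θ: [ 1  0  0]
Echelon form has 2 nonzero rows (pivots: ΔT,D)
Π count = n − r = 3 − 2 = 1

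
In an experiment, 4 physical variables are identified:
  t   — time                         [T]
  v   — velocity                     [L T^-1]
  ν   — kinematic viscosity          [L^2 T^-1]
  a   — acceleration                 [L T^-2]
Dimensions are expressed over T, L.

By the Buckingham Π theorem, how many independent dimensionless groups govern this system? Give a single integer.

Dimensional matrix (T×L by t×v×ν×a):
  T: [ 1 -1 -1 -2]
  L: [ 0  1  2  1]
RREF → pivots at {t,v} ⇒ r = 2
Π count = n − r = 4 − 2 = 2

2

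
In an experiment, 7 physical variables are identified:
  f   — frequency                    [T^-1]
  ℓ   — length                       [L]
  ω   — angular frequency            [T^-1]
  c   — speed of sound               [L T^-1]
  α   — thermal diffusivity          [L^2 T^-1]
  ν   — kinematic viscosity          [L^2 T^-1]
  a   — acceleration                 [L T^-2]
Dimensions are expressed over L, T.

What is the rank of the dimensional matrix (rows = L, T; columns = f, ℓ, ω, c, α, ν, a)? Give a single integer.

Dimensional matrix (L×T by f×ℓ×ω×c×α×ν×a):
  L: [ 0  1  0  1  2  2  1]
  T: [-1  0 -1 -1 -1 -1 -2]
RREF → pivots at {f,ℓ} ⇒ r = 2

2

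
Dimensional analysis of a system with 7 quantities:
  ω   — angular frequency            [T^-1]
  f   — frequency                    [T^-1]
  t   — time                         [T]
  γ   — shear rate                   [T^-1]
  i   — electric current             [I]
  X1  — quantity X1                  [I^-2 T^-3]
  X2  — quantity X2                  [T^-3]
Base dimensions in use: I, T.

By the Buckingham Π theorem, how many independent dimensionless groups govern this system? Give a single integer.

5

Write exponents as rows I,T / cols ω,f,t,γ,i,X1,X2:
  I: [ 0  0  0  0  1 -2  0]
  T: [-1 -1  1 -1  0 -3 -3]
Row reduction gives pivot columns ω,i; rank = 2
n=7, r=2 ⇒ 5 dimensionless groups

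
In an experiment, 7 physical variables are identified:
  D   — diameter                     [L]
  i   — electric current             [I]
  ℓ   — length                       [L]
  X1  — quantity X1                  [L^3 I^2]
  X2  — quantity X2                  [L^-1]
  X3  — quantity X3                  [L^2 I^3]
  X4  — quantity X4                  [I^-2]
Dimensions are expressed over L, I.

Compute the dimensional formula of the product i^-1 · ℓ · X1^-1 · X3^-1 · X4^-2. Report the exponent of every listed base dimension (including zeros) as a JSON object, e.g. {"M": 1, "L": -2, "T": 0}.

{"L": -4, "I": -2}

Exponent matrix [L,I] × [D,i,ℓ,X1,X2,X3,X4]:
  L: [ 1  0  1  3 -1  2  0]
  I: [ 0  1  0  2  0  3 -2]
  [L]: (-1)·0+(1)·1+(-1)·3+(-1)·2+(-2)·0 = -4
  [I]: (-1)·1+(1)·0+(-1)·2+(-1)·3+(-2)·-2 = -2
⇒ L^-4 I^-2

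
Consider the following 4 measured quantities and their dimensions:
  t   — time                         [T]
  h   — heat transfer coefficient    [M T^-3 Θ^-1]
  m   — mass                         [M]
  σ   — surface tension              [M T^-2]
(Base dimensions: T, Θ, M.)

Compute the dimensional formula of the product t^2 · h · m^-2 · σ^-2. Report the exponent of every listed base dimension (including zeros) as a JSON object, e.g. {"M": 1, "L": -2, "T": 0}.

Exponent matrix [T,Θ,M] × [t,h,m,σ]:
  T: [ 1 -3  0 -2]
  Θ: [ 0 -1  0  0]
  M: [ 0  1  1  1]
  [T]: (2)·1+(1)·-3+(-2)·0+(-2)·-2 = 3
  [Θ]: (2)·0+(1)·-1+(-2)·0+(-2)·0 = -1
  [M]: (2)·0+(1)·1+(-2)·1+(-2)·1 = -3
⇒ T^3 Θ^-1 M^-3

{"T": 3, "Θ": -1, "M": -3}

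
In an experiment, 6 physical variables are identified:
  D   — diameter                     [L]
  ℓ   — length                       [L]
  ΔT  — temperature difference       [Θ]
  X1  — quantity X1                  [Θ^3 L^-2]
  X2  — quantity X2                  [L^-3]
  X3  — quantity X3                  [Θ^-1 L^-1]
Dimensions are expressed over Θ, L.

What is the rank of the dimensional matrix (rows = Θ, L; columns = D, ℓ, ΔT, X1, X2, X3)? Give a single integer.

2

Write exponents as rows Θ,L / cols D,ℓ,ΔT,X1,X2,X3:
  Θ: [ 0  0  1  3  0 -1]
  L: [ 1  1  0 -2 -3 -1]
Row reduction gives pivot columns D,ΔT; rank = 2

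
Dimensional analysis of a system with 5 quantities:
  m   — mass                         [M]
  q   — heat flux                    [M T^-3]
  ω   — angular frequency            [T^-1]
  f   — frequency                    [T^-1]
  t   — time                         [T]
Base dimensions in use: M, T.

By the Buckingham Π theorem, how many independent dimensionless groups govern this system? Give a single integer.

3

Dimensional matrix (M×T by m×q×ω×f×t):
  M: [ 1  1  0  0  0]
  T: [ 0 -3 -1 -1  1]
RREF → pivots at {m,q} ⇒ r = 2
5 vars − rank 2 = 3 Π groups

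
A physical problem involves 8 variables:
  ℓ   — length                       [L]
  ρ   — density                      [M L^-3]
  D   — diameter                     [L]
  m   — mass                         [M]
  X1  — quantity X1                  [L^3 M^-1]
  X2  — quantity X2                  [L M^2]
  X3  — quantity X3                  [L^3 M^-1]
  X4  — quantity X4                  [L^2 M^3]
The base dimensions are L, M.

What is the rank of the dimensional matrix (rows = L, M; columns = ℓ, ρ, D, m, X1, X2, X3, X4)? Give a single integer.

Exponent matrix [L,M] × [ℓ,ρ,D,m,X1,X2,X3,X4]:
  L: [ 1 -3  1  0  3  1  3  2]
  M: [ 0  1  0  1 -1  2 -1  3]
RREF → pivots at {ℓ,ρ} ⇒ r = 2

2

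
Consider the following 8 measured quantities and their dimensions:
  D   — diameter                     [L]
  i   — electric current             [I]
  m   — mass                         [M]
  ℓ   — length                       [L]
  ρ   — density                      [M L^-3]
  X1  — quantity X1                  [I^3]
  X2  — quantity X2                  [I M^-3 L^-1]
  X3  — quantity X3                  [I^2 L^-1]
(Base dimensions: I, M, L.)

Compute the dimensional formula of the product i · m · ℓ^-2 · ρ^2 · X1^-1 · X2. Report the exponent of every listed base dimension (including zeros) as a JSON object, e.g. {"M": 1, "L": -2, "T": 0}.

{"I": -1, "M": 0, "L": -9}

Write exponents as rows I,M,L / cols D,i,m,ℓ,ρ,X1,X2,X3:
  I: [ 0  1  0  0  0  3  1  2]
  M: [ 0  0  1  0  1  0 -3  0]
  L: [ 1  0  0  1 -3  0 -1 -1]
  [I]: (1)·1+(1)·0+(-2)·0+(2)·0+(-1)·3+(1)·1 = -1
  [M]: (1)·0+(1)·1+(-2)·0+(2)·1+(-1)·0+(1)·-3 = 0
  [L]: (1)·0+(1)·0+(-2)·1+(2)·-3+(-1)·0+(1)·-1 = -9
⇒ I^-1 L^-9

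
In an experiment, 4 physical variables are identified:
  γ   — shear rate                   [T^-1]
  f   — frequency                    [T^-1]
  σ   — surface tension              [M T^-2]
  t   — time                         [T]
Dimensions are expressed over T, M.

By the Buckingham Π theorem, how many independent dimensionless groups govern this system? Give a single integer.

2

Dimensional matrix (T×M by γ×f×σ×t):
  T: [-1 -1 -2  1]
  M: [ 0  0  1  0]
RREF → pivots at {γ,σ} ⇒ r = 2
Π count = n − r = 4 − 2 = 2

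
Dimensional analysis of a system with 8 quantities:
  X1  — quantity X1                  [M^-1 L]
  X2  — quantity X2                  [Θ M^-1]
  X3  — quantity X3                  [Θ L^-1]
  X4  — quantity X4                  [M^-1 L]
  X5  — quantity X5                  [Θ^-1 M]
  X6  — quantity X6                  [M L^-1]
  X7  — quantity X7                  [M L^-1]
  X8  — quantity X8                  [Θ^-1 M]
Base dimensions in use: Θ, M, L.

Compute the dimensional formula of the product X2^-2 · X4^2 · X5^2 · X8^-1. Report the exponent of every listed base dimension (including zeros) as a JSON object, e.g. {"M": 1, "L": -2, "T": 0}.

Dimensional matrix (Θ×M×L by X1×X2×X3×X4×X5×X6×X7×X8):
  Θ: [ 0  1  1  0 -1  0  0 -1]
  M: [-1 -1  0 -1  1  1  1  1]
  L: [ 1  0 -1  1  0 -1 -1  0]
  [Θ]: (-2)·1+(2)·0+(2)·-1+(-1)·-1 = -3
  [M]: (-2)·-1+(2)·-1+(2)·1+(-1)·1 = 1
  [L]: (-2)·0+(2)·1+(2)·0+(-1)·0 = 2
⇒ Θ^-3 M L^2

{"Θ": -3, "M": 1, "L": 2}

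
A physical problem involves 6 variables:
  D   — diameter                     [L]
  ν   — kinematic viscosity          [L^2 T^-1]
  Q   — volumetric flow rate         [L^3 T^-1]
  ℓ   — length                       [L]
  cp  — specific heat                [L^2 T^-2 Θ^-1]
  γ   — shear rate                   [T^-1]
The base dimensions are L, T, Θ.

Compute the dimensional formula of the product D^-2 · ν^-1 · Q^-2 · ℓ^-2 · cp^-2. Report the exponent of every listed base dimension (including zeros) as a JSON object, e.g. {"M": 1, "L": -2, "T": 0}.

{"L": -16, "T": 7, "Θ": 2}

Exponent matrix [L,T,Θ] × [D,ν,Q,ℓ,cp,γ]:
  L: [ 1  2  3  1  2  0]
  T: [ 0 -1 -1  0 -2 -1]
  Θ: [ 0  0  0  0 -1  0]
  [L]: (-2)·1+(-1)·2+(-2)·3+(-2)·1+(-2)·2 = -16
  [T]: (-2)·0+(-1)·-1+(-2)·-1+(-2)·0+(-2)·-2 = 7
  [Θ]: (-2)·0+(-1)·0+(-2)·0+(-2)·0+(-2)·-1 = 2
⇒ L^-16 T^7 Θ^2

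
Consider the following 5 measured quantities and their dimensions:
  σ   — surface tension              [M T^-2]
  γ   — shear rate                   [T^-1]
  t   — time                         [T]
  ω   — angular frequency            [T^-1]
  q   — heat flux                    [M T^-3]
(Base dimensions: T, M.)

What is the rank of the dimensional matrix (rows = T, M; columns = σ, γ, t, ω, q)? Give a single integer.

2

Write exponents as rows T,M / cols σ,γ,t,ω,q:
  T: [-2 -1  1 -1 -3]
  M: [ 1  0  0  0  1]
RREF → pivots at {σ,γ} ⇒ r = 2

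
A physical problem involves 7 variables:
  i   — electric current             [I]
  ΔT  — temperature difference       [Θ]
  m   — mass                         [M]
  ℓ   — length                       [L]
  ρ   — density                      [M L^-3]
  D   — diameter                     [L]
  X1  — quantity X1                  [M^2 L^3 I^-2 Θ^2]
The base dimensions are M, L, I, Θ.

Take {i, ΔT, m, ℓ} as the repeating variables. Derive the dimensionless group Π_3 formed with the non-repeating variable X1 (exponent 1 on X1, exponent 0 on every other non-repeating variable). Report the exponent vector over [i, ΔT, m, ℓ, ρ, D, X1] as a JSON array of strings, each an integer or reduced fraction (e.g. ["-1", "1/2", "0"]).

Write exponents as rows M,L,I,Θ / cols i,ΔT,m,ℓ,ρ,D,X1:
  M: [ 0  0  1  0  1  0  2]
  L: [ 0  0  0  1 -3  1  3]
  I: [ 1  0  0  0  0  0 -2]
  Θ: [ 0  1  0  0  0  0  2]
RREF → pivots at {i,ΔT,m,ℓ} ⇒ r = 4
Repeat: i,ΔT,m,ℓ; free: ρ,D,X1
RREF:
  r0: [   1    0    0    0    0    0   -2]
  r1: [   0    1    0    0    0    0    2]
  r2: [   0    0    1    0    1    0    2]
  r3: [   0    0    0    1   -3    1    3]
Fix exponent of X1 at 1, ρ at 0, D at 0; solve each RREF row for its pivot's exponent:
  r0: exp(i) + (-2)·1 = 0 ⇒ exp(i) = 2
  r1: exp(ΔT) + (2)·1 = 0 ⇒ exp(ΔT) = -2
  r2: exp(m) + (2)·1 = 0 ⇒ exp(m) = -2
  r3: exp(ℓ) + (3)·1 = 0 ⇒ exp(ℓ) = -3
Π_3 = i^2 · ΔT^-2 · m^-2 · ℓ^-3 · X1

["2", "-2", "-2", "-3", "0", "0", "1"]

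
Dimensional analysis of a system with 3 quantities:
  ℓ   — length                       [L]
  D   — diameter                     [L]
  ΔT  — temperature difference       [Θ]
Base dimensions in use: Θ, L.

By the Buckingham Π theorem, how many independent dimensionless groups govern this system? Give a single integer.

1

Exponent matrix [Θ,L] × [ℓ,D,ΔT]:
  Θ: [ 0  0  1]
  L: [ 1  1  0]
Row reduction gives pivot columns ℓ,ΔT; rank = 2
3 vars − rank 2 = 1 Π group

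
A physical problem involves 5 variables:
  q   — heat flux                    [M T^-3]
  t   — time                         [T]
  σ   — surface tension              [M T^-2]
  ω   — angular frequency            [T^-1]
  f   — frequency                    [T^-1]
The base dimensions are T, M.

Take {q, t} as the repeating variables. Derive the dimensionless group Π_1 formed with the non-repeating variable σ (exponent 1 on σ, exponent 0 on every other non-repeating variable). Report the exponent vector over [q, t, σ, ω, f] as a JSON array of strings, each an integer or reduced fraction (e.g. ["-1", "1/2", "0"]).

Dimensional matrix (T×M by q×t×σ×ω×f):
  T: [-3  1 -2 -1 -1]
  M: [ 1  0  1  0  0]
Row reduction gives pivot columns q,t; rank = 2
Repeat: q,t; free: σ,ω,f
RREF:
  r0: [   1    0    1    0    0]
  r1: [   0    1    1   -1   -1]
Fix exponent of σ at 1, ω at 0, f at 0; solve each RREF row for its pivot's exponent:
  r0: exp(q) + (1)·1 = 0 ⇒ exp(q) = -1
  r1: exp(t) + (1)·1 = 0 ⇒ exp(t) = -1
Π_1 = q^-1 · t^-1 · σ

["-1", "-1", "1", "0", "0"]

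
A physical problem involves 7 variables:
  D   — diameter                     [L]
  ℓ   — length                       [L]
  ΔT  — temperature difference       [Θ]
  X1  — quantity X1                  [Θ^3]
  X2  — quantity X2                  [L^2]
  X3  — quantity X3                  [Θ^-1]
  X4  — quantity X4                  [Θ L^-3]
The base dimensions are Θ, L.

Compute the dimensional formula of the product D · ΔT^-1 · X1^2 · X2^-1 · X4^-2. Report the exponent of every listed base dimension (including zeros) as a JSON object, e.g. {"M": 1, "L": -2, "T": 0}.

{"Θ": 3, "L": 5}

Dimensional matrix (Θ×L by D×ℓ×ΔT×X1×X2×X3×X4):
  Θ: [ 0  0  1  3  0 -1  1]
  L: [ 1  1  0  0  2  0 -3]
  [Θ]: (1)·0+(-1)·1+(2)·3+(-1)·0+(-2)·1 = 3
  [L]: (1)·1+(-1)·0+(2)·0+(-1)·2+(-2)·-3 = 5
⇒ Θ^3 L^5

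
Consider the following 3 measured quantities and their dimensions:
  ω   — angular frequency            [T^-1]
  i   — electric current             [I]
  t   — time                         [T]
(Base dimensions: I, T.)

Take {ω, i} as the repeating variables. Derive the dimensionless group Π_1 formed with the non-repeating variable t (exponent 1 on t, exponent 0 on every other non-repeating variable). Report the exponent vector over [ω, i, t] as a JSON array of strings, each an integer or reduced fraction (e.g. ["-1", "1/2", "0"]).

Write exponents as rows I,T / cols ω,i,t:
  I: [ 0  1  0]
  T: [-1  0  1]
RREF → pivots at {ω,i} ⇒ r = 2
Pivot set = {ω,i}, free = {t}
RREF:
  r0: [   1    0   -1]
  r1: [   0    1    0]
Fix exponent of t at 1; solve each RREF row for its pivot's exponent:
  r0: exp(ω) + (-1)·1 = 0 ⇒ exp(ω) = 1
  r1: exp(i) + (0)·1 = 0 ⇒ exp(i) = 0
Π_1 = ω · t

["1", "0", "1"]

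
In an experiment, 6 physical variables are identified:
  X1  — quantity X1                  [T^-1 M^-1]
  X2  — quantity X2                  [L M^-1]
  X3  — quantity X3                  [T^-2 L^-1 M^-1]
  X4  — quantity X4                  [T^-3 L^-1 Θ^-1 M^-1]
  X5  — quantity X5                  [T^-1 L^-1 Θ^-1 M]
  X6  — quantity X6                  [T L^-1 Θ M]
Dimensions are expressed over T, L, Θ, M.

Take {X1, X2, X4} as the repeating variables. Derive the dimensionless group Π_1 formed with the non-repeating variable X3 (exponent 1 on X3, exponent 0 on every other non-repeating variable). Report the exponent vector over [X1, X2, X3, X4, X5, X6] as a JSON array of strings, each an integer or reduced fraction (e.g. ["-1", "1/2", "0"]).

["-2", "1", "1", "0", "0", "0"]

Dimensional matrix (T×L×Θ×M by X1×X2×X3×X4×X5×X6):
  T: [-1  0 -2 -3 -1  1]
  L: [ 0  1 -1 -1 -1 -1]
  Θ: [ 0  0  0 -1 -1  1]
  M: [-1 -1 -1 -1  1  1]
Row reduction gives pivot columns X1,X2,X4; rank = 3
Pivot set = {X1,X2,X4}, free = {X3,X5,X6}
RREF:
  r0: [   1    0    2    0   -2    2]
  r1: [   0    1   -1    0    0   -2]
  r2: [   0    0    0    1    1   -1]
  r3: [   0    0    0    0    0    0]
Fix exponent of X3 at 1, X5 at 0, X6 at 0; solve each RREF row for its pivot's exponent:
  r0: exp(X1) + (2)·1 = 0 ⇒ exp(X1) = -2
  r1: exp(X2) + (-1)·1 = 0 ⇒ exp(X2) = 1
  r2: exp(X4) + (0)·1 = 0 ⇒ exp(X4) = 0
Π_1 = X1^-2 · X2 · X3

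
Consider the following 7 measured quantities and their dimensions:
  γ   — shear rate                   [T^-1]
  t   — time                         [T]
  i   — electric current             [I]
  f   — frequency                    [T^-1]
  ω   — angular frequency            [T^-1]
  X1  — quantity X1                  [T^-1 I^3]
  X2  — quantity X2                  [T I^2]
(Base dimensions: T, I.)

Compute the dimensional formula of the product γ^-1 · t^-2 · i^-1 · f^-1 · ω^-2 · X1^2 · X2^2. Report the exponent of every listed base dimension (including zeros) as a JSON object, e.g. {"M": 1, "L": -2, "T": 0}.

Exponent matrix [T,I] × [γ,t,i,f,ω,X1,X2]:
  T: [-1  1  0 -1 -1 -1  1]
  I: [ 0  0  1  0  0  3  2]
  [T]: (-1)·-1+(-2)·1+(-1)·0+(-1)·-1+(-2)·-1+(2)·-1+(2)·1 = 2
  [I]: (-1)·0+(-2)·0+(-1)·1+(-1)·0+(-2)·0+(2)·3+(2)·2 = 9
⇒ T^2 I^9

{"T": 2, "I": 9}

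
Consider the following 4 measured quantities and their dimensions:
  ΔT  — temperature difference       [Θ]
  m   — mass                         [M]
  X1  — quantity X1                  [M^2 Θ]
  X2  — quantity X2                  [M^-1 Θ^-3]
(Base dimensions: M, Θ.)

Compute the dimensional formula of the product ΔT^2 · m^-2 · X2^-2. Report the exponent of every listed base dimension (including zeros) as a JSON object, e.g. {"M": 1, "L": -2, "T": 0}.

{"M": 0, "Θ": 8}

Dimensional matrix (M×Θ by ΔT×m×X1×X2):
  M: [ 0  1  2 -1]
  Θ: [ 1  0  1 -3]
  [M]: (2)·0+(-2)·1+(-2)·-1 = 0
  [Θ]: (2)·1+(-2)·0+(-2)·-3 = 8
⇒ Θ^8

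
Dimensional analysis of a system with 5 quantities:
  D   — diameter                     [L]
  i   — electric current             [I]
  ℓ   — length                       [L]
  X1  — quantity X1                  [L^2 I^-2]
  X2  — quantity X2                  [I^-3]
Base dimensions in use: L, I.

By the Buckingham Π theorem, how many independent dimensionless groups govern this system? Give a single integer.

3

Dimensional matrix (L×I by D×i×ℓ×X1×X2):
  L: [ 1  0  1  2  0]
  I: [ 0  1  0 -2 -3]
Row reduction gives pivot columns D,i; rank = 2
5 vars − rank 2 = 3 Π groups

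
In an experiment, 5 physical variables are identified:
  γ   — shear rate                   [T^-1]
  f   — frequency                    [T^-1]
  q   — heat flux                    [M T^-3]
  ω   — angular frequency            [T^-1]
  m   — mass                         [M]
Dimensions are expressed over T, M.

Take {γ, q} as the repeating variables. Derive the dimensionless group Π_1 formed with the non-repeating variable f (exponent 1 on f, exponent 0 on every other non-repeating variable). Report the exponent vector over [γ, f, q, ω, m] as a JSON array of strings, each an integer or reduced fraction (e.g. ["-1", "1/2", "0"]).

Write exponents as rows T,M / cols γ,f,q,ω,m:
  T: [-1 -1 -3 -1  0]
  M: [ 0  0  1  0  1]
Row reduction gives pivot columns γ,q; rank = 2
Pivot set = {γ,q}, free = {f,ω,m}
RREF:
  r0: [   1    1    0    1   -3]
  r1: [   0    0    1    0    1]
Fix exponent of f at 1, ω at 0, m at 0; solve each RREF row for its pivot's exponent:
  r0: exp(γ) + (1)·1 = 0 ⇒ exp(γ) = -1
  r1: exp(q) + (0)·1 = 0 ⇒ exp(q) = 0
Π_1 = γ^-1 · f

["-1", "1", "0", "0", "0"]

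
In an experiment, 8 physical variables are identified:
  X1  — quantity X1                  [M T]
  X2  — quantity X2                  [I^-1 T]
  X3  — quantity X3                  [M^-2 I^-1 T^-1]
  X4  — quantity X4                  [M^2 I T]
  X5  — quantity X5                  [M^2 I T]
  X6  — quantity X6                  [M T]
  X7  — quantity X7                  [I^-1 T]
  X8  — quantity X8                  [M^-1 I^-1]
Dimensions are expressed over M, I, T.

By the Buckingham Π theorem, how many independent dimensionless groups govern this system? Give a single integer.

Dimensional matrix (M×I×T by X1×X2×X3×X4×X5×X6×X7×X8):
  M: [ 1  0 -2  2  2  1  0 -1]
  I: [ 0 -1 -1  1  1  0 -1 -1]
  T: [ 1  1 -1  1  1  1  1  0]
Row reduction gives pivot columns X1,X2; rank = 2
n=8, r=2 ⇒ 6 dimensionless groups

6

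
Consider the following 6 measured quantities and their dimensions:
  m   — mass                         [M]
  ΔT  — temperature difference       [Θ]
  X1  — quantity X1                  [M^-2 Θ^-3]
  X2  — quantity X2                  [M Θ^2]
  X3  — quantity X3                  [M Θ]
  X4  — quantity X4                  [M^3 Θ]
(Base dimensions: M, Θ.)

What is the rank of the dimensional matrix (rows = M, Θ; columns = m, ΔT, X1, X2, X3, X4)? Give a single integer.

2

Write exponents as rows M,Θ / cols m,ΔT,X1,X2,X3,X4:
  M: [ 1  0 -2  1  1  3]
  Θ: [ 0  1 -3  2  1  1]
Row reduction gives pivot columns m,ΔT; rank = 2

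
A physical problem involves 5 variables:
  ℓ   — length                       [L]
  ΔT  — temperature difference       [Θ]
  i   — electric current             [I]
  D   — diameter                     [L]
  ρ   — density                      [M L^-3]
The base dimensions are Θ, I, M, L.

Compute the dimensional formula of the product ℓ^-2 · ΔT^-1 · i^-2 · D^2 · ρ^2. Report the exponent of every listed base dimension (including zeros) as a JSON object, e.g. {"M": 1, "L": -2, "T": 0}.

{"Θ": -1, "I": -2, "M": 2, "L": -6}

Exponent matrix [Θ,I,M,L] × [ℓ,ΔT,i,D,ρ]:
  Θ: [ 0  1  0  0  0]
  I: [ 0  0  1  0  0]
  M: [ 0  0  0  0  1]
  L: [ 1  0  0  1 -3]
  [Θ]: (-2)·0+(-1)·1+(-2)·0+(2)·0+(2)·0 = -1
  [I]: (-2)·0+(-1)·0+(-2)·1+(2)·0+(2)·0 = -2
  [M]: (-2)·0+(-1)·0+(-2)·0+(2)·0+(2)·1 = 2
  [L]: (-2)·1+(-1)·0+(-2)·0+(2)·1+(2)·-3 = -6
⇒ Θ^-1 I^-2 M^2 L^-6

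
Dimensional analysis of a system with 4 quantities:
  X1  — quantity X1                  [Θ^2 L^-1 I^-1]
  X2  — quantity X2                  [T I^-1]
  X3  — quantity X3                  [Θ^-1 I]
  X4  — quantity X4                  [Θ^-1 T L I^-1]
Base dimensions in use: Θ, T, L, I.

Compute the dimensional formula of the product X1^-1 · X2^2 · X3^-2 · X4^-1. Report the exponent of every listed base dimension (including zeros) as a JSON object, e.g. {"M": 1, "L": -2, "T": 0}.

Exponent matrix [Θ,T,L,I] × [X1,X2,X3,X4]:
  Θ: [ 2  0 -1 -1]
  T: [ 0  1  0  1]
  L: [-1  0  0  1]
  I: [-1 -1  1 -1]
  [Θ]: (-1)·2+(2)·0+(-2)·-1+(-1)·-1 = 1
  [T]: (-1)·0+(2)·1+(-2)·0+(-1)·1 = 1
  [L]: (-1)·-1+(2)·0+(-2)·0+(-1)·1 = 0
  [I]: (-1)·-1+(2)·-1+(-2)·1+(-1)·-1 = -2
⇒ Θ T I^-2

{"Θ": 1, "T": 1, "L": 0, "I": -2}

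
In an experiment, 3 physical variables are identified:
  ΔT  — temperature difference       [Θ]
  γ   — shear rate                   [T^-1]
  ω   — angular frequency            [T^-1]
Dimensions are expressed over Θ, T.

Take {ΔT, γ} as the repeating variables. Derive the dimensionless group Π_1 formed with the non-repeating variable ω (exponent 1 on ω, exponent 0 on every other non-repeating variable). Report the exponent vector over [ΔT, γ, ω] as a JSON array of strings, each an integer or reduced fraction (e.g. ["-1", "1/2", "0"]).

["0", "-1", "1"]

Exponent matrix [Θ,T] × [ΔT,γ,ω]:
  Θ: [ 1  0  0]
  T: [ 0 -1 -1]
Row reduction gives pivot columns ΔT,γ; rank = 2
Pivot set = {ΔT,γ}, free = {ω}
RREF:
  r0: [   1    0    0]
  r1: [   0    1    1]
Fix exponent of ω at 1; solve each RREF row for its pivot's exponent:
  r0: exp(ΔT) + (0)·1 = 0 ⇒ exp(ΔT) = 0
  r1: exp(γ) + (1)·1 = 0 ⇒ exp(γ) = -1
Π_1 = γ^-1 · ω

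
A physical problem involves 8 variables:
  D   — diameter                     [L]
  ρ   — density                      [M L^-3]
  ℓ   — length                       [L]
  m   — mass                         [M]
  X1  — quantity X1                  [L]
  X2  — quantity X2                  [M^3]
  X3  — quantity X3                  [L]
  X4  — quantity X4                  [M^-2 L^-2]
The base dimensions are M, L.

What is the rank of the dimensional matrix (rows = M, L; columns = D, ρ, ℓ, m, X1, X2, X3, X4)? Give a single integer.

Write exponents as rows M,L / cols D,ρ,ℓ,m,X1,X2,X3,X4:
  M: [ 0  1  0  1  0  3  0 -2]
  L: [ 1 -3  1  0  1  0  1 -2]
Row reduction gives pivot columns D,ρ; rank = 2

2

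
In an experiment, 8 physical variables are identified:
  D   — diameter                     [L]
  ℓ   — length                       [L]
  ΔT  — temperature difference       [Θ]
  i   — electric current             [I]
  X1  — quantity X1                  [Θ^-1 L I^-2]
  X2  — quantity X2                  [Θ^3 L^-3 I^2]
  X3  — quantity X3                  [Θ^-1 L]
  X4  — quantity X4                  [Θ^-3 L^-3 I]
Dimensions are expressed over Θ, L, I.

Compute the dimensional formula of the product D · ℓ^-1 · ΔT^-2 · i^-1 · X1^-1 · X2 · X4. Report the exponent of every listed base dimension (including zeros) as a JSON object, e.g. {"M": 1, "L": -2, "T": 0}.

Dimensional matrix (Θ×L×I by D×ℓ×ΔT×i×X1×X2×X3×X4):
  Θ: [ 0  0  1  0 -1  3 -1 -3]
  L: [ 1  1  0  0  1 -3  1 -3]
  I: [ 0  0  0  1 -2  2  0  1]
  [Θ]: (1)·0+(-1)·0+(-2)·1+(-1)·0+(-1)·-1+(1)·3+(1)·-3 = -1
  [L]: (1)·1+(-1)·1+(-2)·0+(-1)·0+(-1)·1+(1)·-3+(1)·-3 = -7
  [I]: (1)·0+(-1)·0+(-2)·0+(-1)·1+(-1)·-2+(1)·2+(1)·1 = 4
⇒ Θ^-1 L^-7 I^4

{"Θ": -1, "L": -7, "I": 4}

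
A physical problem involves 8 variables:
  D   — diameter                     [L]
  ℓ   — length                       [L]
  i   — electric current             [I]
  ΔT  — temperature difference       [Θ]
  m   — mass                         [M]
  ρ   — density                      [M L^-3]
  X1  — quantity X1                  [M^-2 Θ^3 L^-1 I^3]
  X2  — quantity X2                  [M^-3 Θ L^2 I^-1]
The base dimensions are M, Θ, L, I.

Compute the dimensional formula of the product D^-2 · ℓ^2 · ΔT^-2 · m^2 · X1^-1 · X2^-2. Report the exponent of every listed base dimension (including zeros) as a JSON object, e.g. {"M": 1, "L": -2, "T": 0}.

{"M": 10, "Θ": -7, "L": -3, "I": -1}

Write exponents as rows M,Θ,L,I / cols D,ℓ,i,ΔT,m,ρ,X1,X2:
  M: [ 0  0  0  0  1  1 -2 -3]
  Θ: [ 0  0  0  1  0  0  3  1]
  L: [ 1  1  0  0  0 -3 -1  2]
  I: [ 0  0  1  0  0  0  3 -1]
  [M]: (-2)·0+(2)·0+(-2)·0+(2)·1+(-1)·-2+(-2)·-3 = 10
  [Θ]: (-2)·0+(2)·0+(-2)·1+(2)·0+(-1)·3+(-2)·1 = -7
  [L]: (-2)·1+(2)·1+(-2)·0+(2)·0+(-1)·-1+(-2)·2 = -3
  [I]: (-2)·0+(2)·0+(-2)·0+(2)·0+(-1)·3+(-2)·-1 = -1
⇒ M^10 Θ^-7 L^-3 I^-1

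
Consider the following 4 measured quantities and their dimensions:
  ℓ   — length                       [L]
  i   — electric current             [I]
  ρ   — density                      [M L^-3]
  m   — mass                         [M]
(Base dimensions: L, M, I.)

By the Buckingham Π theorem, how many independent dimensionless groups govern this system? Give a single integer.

1

Write exponents as rows L,M,I / cols ℓ,i,ρ,m:
  L: [ 1  0 -3  0]
  M: [ 0  0  1  1]
  I: [ 0  1  0  0]
Echelon form has 3 nonzero rows (pivots: ℓ,i,ρ)
4 vars − rank 3 = 1 Π group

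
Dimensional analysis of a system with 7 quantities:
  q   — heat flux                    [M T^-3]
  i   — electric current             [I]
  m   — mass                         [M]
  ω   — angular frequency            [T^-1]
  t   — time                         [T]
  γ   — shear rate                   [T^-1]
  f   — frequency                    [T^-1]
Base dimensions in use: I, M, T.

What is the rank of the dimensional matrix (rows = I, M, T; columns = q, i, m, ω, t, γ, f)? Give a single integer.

3

Write exponents as rows I,M,T / cols q,i,m,ω,t,γ,f:
  I: [ 0  1  0  0  0  0  0]
  M: [ 1  0  1  0  0  0  0]
  T: [-3  0  0 -1  1 -1 -1]
RREF → pivots at {q,i,m} ⇒ r = 3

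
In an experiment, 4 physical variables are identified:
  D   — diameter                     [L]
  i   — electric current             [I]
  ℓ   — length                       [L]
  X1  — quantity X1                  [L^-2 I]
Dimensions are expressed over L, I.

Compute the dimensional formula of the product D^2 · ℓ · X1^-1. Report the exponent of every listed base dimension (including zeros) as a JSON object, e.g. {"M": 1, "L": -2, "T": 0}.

{"L": 5, "I": -1}

Write exponents as rows L,I / cols D,i,ℓ,X1:
  L: [ 1  0  1 -2]
  I: [ 0  1  0  1]
  [L]: (2)·1+(1)·1+(-1)·-2 = 5
  [I]: (2)·0+(1)·0+(-1)·1 = -1
⇒ L^5 I^-1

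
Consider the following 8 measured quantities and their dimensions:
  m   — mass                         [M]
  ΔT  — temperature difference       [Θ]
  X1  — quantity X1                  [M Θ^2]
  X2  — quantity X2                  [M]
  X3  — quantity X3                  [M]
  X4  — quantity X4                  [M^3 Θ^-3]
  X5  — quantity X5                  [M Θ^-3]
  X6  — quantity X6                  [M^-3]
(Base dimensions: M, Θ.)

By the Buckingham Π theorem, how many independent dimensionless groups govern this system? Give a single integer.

6

Dimensional matrix (M×Θ by m×ΔT×X1×X2×X3×X4×X5×X6):
  M: [ 1  0  1  1  1  3  1 -3]
  Θ: [ 0  1  2  0  0 -3 -3  0]
RREF → pivots at {m,ΔT} ⇒ r = 2
n=8, r=2 ⇒ 6 dimensionless groups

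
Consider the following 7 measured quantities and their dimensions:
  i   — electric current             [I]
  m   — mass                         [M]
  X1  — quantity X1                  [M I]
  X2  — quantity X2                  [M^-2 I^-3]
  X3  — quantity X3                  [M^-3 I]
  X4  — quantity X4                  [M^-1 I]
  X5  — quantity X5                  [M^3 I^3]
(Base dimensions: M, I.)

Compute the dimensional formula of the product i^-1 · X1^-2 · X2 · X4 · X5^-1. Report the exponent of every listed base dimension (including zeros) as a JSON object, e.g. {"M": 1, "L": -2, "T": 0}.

Exponent matrix [M,I] × [i,m,X1,X2,X3,X4,X5]:
  M: [ 0  1  1 -2 -3 -1  3]
  I: [ 1  0  1 -3  1  1  3]
  [M]: (-1)·0+(-2)·1+(1)·-2+(1)·-1+(-1)·3 = -8
  [I]: (-1)·1+(-2)·1+(1)·-3+(1)·1+(-1)·3 = -8
⇒ M^-8 I^-8

{"M": -8, "I": -8}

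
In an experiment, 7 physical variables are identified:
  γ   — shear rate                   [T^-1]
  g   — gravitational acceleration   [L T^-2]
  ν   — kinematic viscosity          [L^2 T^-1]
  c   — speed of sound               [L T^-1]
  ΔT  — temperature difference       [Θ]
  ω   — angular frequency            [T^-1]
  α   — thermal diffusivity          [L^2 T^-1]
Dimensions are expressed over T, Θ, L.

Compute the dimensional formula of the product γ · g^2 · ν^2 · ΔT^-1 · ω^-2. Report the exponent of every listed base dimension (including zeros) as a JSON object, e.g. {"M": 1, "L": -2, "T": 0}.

Exponent matrix [T,Θ,L] × [γ,g,ν,c,ΔT,ω,α]:
  T: [-1 -2 -1 -1  0 -1 -1]
  Θ: [ 0  0  0  0  1  0  0]
  L: [ 0  1  2  1  0  0  2]
  [T]: (1)·-1+(2)·-2+(2)·-1+(-1)·0+(-2)·-1 = -5
  [Θ]: (1)·0+(2)·0+(2)·0+(-1)·1+(-2)·0 = -1
  [L]: (1)·0+(2)·1+(2)·2+(-1)·0+(-2)·0 = 6
⇒ T^-5 Θ^-1 L^6

{"T": -5, "Θ": -1, "L": 6}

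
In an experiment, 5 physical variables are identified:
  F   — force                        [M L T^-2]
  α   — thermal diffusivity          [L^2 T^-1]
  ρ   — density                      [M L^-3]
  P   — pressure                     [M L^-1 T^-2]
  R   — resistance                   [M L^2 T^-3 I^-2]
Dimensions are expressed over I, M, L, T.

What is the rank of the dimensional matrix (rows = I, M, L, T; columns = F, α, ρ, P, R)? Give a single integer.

4

Dimensional matrix (I×M×L×T by F×α×ρ×P×R):
  I: [ 0  0  0  0 -2]
  M: [ 1  0  1  1  1]
  L: [ 1  2 -3 -1  2]
  T: [-2 -1  0 -2 -3]
Echelon form has 4 nonzero rows (pivots: F,α,P,R)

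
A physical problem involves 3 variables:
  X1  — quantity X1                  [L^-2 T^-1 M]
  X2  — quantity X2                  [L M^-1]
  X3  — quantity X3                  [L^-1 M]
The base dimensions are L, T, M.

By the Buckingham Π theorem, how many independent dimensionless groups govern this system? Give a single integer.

1

Exponent matrix [L,T,M] × [X1,X2,X3]:
  L: [-2  1 -1]
  T: [-1  0  0]
  M: [ 1 -1  1]
Echelon form has 2 nonzero rows (pivots: X1,X2)
Π count = n − r = 3 − 2 = 1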